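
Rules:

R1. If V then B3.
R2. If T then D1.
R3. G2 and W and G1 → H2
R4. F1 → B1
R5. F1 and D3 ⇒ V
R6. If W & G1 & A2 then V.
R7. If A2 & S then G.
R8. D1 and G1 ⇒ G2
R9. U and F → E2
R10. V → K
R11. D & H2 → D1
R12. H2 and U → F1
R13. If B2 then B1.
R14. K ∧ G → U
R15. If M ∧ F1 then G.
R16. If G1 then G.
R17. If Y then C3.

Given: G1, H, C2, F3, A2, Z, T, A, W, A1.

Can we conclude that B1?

Yes

D1  (by R2: T)
V  (by R6: W, G1, A2)
G2  (by R8: D1, G1)
K  (by R10: V)
G  (by R16: G1)
H2  (by R3: G2, W, G1)
U  (by R14: K, G)
F1  (by R12: H2, U)
B1  (by R4: F1)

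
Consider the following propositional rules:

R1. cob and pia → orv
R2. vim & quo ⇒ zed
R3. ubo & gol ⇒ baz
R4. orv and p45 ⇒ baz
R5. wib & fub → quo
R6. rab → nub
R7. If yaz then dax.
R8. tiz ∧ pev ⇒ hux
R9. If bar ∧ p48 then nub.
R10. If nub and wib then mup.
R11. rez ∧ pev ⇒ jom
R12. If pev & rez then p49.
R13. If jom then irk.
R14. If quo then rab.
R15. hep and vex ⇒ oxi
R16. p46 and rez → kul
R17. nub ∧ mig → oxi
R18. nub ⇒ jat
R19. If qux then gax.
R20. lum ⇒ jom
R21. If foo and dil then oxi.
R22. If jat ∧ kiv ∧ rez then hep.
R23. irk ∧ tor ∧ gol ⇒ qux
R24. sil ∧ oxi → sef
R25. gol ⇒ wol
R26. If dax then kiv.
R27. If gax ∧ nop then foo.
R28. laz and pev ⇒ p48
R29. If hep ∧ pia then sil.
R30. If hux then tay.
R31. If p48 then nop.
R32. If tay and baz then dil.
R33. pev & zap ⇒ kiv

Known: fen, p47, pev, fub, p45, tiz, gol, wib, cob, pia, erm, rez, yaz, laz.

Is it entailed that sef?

No

Forward chaining from the given facts derives: orv, baz, quo, dax, hux, jom, p49, irk, rab, wol, kiv, p48, tay, nop, dil, nub, mup, jat, hep, sil.
The only rule concluding sef is R24, which needs oxi; that is never established.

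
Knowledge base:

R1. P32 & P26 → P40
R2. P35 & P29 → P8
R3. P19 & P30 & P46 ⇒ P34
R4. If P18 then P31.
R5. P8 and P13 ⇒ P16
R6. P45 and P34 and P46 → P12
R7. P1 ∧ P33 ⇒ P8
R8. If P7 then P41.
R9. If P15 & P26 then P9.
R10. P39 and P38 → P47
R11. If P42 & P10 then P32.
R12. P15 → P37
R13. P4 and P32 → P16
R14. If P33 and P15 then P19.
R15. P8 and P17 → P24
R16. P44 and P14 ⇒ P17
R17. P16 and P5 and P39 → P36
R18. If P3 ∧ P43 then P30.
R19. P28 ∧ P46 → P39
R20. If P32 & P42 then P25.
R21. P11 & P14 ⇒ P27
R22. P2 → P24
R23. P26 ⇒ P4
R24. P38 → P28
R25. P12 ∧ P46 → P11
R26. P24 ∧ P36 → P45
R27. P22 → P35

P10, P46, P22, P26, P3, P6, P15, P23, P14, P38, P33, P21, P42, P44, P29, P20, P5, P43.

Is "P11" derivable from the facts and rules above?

P32  (by R11: P42, P10)
P19  (by R14: P33, P15)
P17  (by R16: P44, P14)
P30  (by R18: P3, P43)
P4  (by R23: P26)
P28  (by R24: P38)
P35  (by R27: P22)
P8  (by R2: P35, P29)
P34  (by R3: P19, P30, P46)
P16  (by R13: P4, P32)
P24  (by R15: P8, P17)
P39  (by R19: P28, P46)
P36  (by R17: P16, P5, P39)
P45  (by R26: P24, P36)
P12  (by R6: P45, P34, P46)
P11  (by R25: P12, P46)

Yes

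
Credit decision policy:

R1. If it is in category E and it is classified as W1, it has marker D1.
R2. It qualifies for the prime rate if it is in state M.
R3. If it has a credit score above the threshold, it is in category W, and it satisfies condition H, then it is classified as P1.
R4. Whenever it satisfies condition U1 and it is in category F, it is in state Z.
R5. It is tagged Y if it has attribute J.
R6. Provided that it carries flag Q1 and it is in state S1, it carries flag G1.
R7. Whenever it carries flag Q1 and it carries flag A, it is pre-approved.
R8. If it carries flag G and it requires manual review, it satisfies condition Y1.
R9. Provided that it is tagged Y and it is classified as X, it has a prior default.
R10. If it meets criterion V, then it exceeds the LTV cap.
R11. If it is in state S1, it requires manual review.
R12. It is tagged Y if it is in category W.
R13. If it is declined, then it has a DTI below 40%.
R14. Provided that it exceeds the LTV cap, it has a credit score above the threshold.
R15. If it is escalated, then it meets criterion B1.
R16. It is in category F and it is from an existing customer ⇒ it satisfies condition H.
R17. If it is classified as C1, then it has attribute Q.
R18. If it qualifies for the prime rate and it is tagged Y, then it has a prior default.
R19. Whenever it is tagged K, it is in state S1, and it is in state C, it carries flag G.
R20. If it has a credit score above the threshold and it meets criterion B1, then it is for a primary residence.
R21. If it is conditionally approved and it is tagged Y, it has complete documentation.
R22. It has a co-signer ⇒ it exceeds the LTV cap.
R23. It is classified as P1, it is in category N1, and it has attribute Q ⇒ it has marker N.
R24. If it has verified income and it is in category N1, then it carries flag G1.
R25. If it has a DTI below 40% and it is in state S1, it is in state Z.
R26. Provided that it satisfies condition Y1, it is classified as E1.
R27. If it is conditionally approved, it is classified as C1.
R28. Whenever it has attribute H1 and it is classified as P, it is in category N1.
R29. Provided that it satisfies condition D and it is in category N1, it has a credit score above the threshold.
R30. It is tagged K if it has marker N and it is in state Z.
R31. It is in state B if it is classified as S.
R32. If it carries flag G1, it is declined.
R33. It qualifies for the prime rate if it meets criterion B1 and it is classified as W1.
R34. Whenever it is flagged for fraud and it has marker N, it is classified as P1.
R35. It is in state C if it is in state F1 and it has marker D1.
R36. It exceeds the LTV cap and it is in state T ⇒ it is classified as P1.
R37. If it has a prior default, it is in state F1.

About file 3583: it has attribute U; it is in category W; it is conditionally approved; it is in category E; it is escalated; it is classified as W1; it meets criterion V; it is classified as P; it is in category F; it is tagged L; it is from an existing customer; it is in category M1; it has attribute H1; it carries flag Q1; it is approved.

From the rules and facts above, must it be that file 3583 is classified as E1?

No

Forward chaining from the given facts derives: has marker D1, exceeds the LTV cap, is tagged Y, has a credit score above the threshold, meets criterion B1, satisfies condition H, is for a primary residence, has complete documentation, is classified as C1, is in category N1, qualifies for the prime rate, is classified as P1, has attribute Q, has a prior default, has marker N, is in state F1, is in state C.
The only rule concluding "it is classified as E1" is R26, which needs "it satisfies condition Y1"; that is never established.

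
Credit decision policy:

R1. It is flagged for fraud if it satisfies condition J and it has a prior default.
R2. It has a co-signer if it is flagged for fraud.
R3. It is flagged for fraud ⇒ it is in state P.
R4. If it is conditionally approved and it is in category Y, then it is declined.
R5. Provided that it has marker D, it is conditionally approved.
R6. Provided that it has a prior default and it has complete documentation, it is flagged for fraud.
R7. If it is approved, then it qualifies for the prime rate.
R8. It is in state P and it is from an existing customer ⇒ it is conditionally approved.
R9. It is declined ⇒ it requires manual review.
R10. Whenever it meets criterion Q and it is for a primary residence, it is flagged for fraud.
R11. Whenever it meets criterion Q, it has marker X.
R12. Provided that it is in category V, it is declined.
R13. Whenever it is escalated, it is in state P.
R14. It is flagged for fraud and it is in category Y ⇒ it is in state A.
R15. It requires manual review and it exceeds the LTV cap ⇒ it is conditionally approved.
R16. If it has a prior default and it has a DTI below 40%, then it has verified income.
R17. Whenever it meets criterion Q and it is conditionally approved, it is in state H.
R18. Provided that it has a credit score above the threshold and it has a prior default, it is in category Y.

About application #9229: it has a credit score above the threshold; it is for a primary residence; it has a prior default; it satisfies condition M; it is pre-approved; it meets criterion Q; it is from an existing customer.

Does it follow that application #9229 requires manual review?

Yes

By R10 (it meets criterion Q, it is for a primary residence): it is flagged for fraud.
By R18 (it has a credit score above the threshold, it has a prior default): it is in category Y.
By R3 (it is flagged for fraud): it is in state P.
By R8 (it is in state P, it is from an existing customer): it is conditionally approved.
By R4 (it is conditionally approved, it is in category Y): it is declined.
By R9 (it is declined): it requires manual review.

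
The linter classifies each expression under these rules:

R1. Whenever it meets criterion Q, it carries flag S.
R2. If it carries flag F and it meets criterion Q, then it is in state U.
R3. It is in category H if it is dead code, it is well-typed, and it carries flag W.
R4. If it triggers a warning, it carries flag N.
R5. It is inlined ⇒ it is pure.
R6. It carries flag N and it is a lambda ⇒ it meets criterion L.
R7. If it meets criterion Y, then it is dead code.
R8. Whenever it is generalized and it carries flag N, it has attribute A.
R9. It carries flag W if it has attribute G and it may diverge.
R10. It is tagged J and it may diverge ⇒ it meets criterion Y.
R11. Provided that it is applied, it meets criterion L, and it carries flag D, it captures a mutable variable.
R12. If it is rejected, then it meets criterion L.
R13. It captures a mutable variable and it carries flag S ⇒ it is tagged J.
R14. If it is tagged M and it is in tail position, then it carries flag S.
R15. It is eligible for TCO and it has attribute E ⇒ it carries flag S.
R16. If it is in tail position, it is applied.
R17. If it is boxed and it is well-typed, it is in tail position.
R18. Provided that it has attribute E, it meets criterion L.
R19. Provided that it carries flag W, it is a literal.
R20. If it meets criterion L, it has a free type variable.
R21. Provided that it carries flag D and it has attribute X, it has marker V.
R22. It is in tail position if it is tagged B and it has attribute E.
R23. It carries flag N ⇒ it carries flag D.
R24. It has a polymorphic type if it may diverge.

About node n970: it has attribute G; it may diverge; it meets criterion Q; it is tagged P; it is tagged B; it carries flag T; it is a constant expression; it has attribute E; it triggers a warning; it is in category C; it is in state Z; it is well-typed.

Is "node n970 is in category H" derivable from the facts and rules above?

By R1 (it meets criterion Q): it carries flag S.
By R4 (it triggers a warning): it carries flag N.
By R9 (it has attribute G, it may diverge): it carries flag W.
By R18 (it has attribute E): it meets criterion L.
By R22 (it is tagged B, it has attribute E): it is in tail position.
By R23 (it carries flag N): it carries flag D.
By R16 (it is in tail position): it is applied.
By R11 (it is applied, it meets criterion L, it carries flag D): it captures a mutable variable.
By R13 (it captures a mutable variable, it carries flag S): it is tagged J.
By R10 (it is tagged J, it may diverge): it meets criterion Y.
By R7 (it meets criterion Y): it is dead code.
By R3 (it is dead code, it is well-typed, it carries flag W): it is in category H.

Yes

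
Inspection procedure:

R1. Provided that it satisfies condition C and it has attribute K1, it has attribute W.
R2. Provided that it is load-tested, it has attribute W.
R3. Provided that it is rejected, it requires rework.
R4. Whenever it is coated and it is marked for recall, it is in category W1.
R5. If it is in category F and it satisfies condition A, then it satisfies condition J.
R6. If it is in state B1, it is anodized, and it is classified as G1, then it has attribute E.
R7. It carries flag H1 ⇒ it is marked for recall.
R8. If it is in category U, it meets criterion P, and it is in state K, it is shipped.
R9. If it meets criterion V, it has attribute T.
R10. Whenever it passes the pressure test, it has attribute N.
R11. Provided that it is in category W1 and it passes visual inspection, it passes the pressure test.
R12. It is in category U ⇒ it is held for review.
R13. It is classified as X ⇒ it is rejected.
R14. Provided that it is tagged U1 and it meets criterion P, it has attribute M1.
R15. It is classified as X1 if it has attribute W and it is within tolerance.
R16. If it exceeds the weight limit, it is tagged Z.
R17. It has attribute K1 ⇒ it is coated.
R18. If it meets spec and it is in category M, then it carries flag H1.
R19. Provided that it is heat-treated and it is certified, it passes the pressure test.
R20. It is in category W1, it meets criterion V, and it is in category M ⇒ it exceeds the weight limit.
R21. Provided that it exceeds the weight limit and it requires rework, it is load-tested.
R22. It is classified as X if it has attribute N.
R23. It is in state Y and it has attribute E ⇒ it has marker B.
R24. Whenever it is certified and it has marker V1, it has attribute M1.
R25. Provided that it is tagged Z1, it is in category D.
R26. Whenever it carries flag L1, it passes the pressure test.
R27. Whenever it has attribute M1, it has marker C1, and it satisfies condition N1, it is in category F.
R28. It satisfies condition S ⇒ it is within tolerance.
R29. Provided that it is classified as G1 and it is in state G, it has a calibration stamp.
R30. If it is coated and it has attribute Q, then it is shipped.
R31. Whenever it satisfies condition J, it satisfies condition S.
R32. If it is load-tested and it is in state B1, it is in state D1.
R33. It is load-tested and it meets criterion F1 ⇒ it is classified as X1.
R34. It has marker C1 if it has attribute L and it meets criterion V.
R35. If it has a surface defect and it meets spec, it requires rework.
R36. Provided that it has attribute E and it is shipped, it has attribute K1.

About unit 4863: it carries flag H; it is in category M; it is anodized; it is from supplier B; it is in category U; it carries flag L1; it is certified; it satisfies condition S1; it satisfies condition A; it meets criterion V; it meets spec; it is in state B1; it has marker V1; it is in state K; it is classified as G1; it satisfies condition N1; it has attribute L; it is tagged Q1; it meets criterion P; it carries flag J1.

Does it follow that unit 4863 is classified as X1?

By R6 (it is in state B1, it is anodized, it is classified as G1): it has attribute E.
By R8 (it is in category U, it meets criterion P, it is in state K): it is shipped.
By R18 (it meets spec, it is in category M): it carries flag H1.
By R24 (it is certified, it has marker V1): it has attribute M1.
By R26 (it carries flag L1): it passes the pressure test.
By R34 (it has attribute L, it meets criterion V): it has marker C1.
By R36 (it has attribute E, it is shipped): it has attribute K1.
By R7 (it carries flag H1): it is marked for recall.
By R10 (it passes the pressure test): it has attribute N.
By R17 (it has attribute K1): it is coated.
By R22 (it has attribute N): it is classified as X.
By R27 (it has attribute M1, it has marker C1, it satisfies condition N1): it is in category F.
By R4 (it is coated, it is marked for recall): it is in category W1.
By R5 (it is in category F, it satisfies condition A): it satisfies condition J.
By R13 (it is classified as X): it is rejected.
By R20 (it is in category W1, it meets criterion V, it is in category M): it exceeds the weight limit.
By R31 (it satisfies condition J): it satisfies condition S.
By R3 (it is rejected): it requires rework.
By R21 (it exceeds the weight limit, it requires rework): it is load-tested.
By R28 (it satisfies condition S): it is within tolerance.
By R2 (it is load-tested): it has attribute W.
By R15 (it has attribute W, it is within tolerance): it is classified as X1.

Yes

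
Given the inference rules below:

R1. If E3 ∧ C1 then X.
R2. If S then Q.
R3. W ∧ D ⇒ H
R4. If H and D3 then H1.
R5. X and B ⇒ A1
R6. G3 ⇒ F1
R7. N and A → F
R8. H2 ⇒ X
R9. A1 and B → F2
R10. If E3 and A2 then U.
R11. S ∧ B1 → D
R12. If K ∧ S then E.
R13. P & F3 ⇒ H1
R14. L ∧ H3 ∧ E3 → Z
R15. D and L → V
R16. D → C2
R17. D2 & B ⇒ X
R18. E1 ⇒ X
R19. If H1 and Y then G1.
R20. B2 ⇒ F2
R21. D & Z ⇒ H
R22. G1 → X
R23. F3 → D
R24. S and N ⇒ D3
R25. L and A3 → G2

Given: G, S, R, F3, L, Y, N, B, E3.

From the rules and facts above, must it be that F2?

Forward chaining from the given facts derives: Q, D, D3, V, C2.
Rules concluding F2: R9 needs A1; R20 needs B2 — none of these are established.

No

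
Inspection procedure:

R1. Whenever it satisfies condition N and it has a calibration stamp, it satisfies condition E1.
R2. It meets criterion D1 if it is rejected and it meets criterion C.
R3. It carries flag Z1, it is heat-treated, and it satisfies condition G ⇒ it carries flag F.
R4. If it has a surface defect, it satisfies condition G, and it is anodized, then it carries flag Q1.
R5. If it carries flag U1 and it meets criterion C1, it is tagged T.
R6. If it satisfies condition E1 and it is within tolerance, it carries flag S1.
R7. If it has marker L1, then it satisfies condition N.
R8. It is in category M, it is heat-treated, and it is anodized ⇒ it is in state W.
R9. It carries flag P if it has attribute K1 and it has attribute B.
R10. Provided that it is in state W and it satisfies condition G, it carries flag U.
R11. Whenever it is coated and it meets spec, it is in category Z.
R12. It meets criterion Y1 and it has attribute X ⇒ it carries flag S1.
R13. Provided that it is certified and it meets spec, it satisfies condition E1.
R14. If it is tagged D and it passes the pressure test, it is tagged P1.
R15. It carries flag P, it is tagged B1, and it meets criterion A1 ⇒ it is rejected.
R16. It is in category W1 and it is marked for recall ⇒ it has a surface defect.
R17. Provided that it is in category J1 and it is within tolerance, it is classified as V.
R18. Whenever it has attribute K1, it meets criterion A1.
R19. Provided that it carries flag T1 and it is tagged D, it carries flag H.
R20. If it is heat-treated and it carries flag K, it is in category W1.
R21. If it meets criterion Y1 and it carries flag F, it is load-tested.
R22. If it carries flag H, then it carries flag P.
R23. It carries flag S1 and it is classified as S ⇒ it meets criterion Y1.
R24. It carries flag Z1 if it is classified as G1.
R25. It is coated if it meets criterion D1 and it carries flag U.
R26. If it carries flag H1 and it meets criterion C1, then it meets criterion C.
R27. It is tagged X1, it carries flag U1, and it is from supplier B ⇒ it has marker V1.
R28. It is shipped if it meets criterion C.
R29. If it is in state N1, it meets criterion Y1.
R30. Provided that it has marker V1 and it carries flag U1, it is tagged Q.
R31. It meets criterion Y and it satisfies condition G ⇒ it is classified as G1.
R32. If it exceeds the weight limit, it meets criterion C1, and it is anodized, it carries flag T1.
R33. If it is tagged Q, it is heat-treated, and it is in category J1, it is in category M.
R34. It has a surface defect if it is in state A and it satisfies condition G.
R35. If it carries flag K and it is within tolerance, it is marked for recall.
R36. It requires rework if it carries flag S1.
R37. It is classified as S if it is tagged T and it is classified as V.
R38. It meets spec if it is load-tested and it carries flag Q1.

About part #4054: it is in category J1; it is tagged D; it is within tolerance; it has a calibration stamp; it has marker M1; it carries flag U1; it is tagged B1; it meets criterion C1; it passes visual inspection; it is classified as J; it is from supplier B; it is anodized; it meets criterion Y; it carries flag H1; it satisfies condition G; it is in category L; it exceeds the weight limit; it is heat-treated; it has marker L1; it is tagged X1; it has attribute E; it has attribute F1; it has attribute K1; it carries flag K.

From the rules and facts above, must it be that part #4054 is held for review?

No

Forward chaining from the given facts derives: is tagged T, satisfies condition N, is classified as V, meets criterion A1, is in category W1, meets criterion C, has marker V1, is shipped, is tagged Q, is classified as G1, carries flag T1, is in category M, is marked for recall, is classified as S, satisfies condition E1, carries flag S1, is in state W, carries flag U, has a surface defect, carries flag H, carries flag P, meets criterion Y1, carries flag Z1, requires rework, carries flag F, carries flag Q1, is rejected, is load-tested, meets spec, meets criterion D1, is coated, is in category Z.
No rule has "it is held for review" as its conclusion, and it is not among the given facts.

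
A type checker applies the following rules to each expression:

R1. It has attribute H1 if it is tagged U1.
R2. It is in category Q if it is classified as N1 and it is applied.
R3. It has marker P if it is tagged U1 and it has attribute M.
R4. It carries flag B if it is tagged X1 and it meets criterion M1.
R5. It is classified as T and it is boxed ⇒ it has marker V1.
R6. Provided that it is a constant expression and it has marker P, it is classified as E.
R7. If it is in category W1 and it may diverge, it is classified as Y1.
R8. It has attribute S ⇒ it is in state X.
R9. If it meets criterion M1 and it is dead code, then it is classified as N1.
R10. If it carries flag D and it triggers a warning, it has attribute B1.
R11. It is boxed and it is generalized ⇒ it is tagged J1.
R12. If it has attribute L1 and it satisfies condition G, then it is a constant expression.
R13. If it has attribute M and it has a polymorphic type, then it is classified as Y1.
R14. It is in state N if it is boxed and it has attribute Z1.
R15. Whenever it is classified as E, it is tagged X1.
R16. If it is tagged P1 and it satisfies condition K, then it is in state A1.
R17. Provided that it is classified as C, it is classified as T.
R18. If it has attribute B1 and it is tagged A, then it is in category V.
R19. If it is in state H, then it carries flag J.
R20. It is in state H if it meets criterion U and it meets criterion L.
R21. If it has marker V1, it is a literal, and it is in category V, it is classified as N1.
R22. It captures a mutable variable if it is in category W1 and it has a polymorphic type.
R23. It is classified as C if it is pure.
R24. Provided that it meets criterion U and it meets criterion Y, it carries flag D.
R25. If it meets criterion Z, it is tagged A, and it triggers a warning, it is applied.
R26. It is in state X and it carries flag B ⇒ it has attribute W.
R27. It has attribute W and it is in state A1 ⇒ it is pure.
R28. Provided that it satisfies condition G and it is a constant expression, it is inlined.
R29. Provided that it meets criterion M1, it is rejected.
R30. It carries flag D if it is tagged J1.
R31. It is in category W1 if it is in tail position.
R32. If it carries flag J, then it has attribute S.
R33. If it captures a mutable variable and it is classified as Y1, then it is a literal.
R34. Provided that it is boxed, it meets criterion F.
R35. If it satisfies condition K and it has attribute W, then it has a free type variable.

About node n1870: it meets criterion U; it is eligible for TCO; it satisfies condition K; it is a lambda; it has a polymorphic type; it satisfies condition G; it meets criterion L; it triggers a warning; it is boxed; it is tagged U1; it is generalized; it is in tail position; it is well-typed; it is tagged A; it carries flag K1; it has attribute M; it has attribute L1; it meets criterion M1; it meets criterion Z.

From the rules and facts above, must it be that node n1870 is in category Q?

Forward chaining from the given facts derives: has attribute H1, has marker P, is tagged J1, is a constant expression, is classified as Y1, is in state H, is applied, is inlined, is rejected, carries flag D, is in category W1, meets criterion F, is classified as E, has attribute B1, is tagged X1, is in category V, carries flag J, captures a mutable variable, has attribute S, is a literal, carries flag B, is in state X, has attribute W, has a free type variable.
The only rule concluding "it is in category Q" is R2, which needs "it is classified as N1"; that is never established.

No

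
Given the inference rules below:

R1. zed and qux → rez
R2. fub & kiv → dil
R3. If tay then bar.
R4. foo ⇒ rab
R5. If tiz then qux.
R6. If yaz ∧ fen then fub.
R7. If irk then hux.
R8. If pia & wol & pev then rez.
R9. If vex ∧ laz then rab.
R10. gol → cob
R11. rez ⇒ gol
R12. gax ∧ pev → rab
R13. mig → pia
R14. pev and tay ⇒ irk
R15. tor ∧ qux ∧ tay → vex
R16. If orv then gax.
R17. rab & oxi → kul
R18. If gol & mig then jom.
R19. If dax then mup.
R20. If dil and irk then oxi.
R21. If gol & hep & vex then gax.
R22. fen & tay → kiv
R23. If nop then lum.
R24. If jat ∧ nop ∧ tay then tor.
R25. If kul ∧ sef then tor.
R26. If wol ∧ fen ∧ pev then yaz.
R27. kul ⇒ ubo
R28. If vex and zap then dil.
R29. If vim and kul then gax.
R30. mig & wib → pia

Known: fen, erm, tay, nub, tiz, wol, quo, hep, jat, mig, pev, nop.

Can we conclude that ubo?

Yes

qux  (by R5: tiz)
pia  (by R13: mig)
irk  (by R14: pev, tay)
kiv  (by R22: fen, tay)
tor  (by R24: jat, nop, tay)
yaz  (by R26: wol, fen, pev)
fub  (by R6: yaz, fen)
rez  (by R8: pia, wol, pev)
gol  (by R11: rez)
vex  (by R15: tor, qux, tay)
gax  (by R21: gol, hep, vex)
dil  (by R2: fub, kiv)
rab  (by R12: gax, pev)
oxi  (by R20: dil, irk)
kul  (by R17: rab, oxi)
ubo  (by R27: kul)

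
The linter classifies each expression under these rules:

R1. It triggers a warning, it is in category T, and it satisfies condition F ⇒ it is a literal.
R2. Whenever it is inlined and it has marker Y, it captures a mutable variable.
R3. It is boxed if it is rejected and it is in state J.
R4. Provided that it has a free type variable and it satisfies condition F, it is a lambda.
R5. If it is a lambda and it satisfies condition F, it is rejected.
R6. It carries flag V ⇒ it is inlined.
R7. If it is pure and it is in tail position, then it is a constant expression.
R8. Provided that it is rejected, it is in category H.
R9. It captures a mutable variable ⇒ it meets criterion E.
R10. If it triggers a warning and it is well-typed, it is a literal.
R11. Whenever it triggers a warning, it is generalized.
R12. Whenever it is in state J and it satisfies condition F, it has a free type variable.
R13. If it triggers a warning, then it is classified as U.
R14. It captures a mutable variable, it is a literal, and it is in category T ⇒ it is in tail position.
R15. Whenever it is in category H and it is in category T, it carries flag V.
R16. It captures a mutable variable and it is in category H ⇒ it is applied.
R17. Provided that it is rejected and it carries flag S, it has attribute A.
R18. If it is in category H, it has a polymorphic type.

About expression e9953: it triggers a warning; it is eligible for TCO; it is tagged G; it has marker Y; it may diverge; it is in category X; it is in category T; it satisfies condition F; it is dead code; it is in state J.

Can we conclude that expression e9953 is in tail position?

By R1 (it triggers a warning, it is in category T, it satisfies condition F): it is a literal.
By R12 (it is in state J, it satisfies condition F): it has a free type variable.
By R4 (it has a free type variable, it satisfies condition F): it is a lambda.
By R5 (it is a lambda, it satisfies condition F): it is rejected.
By R8 (it is rejected): it is in category H.
By R15 (it is in category H, it is in category T): it carries flag V.
By R6 (it carries flag V): it is inlined.
By R2 (it is inlined, it has marker Y): it captures a mutable variable.
By R14 (it captures a mutable variable, it is a literal, it is in category T): it is in tail position.

Yes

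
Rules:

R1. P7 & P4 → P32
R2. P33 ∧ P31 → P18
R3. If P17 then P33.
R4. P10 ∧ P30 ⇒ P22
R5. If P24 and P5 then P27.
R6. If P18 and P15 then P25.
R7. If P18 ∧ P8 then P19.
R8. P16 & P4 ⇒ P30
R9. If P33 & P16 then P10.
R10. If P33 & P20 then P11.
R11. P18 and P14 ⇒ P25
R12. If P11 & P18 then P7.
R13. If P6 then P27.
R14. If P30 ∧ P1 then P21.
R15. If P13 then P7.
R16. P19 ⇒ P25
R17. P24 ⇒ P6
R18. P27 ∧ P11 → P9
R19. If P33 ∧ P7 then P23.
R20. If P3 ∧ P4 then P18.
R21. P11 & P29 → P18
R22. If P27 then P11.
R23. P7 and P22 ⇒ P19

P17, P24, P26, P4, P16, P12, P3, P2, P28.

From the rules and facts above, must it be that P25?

P33  (by R3: P17)
P30  (by R8: P16, P4)
P10  (by R9: P33, P16)
P6  (by R17: P24)
P18  (by R20: P3, P4)
P22  (by R4: P10, P30)
P27  (by R13: P6)
P11  (by R22: P27)
P7  (by R12: P11, P18)
P19  (by R23: P7, P22)
P25  (by R16: P19)

Yes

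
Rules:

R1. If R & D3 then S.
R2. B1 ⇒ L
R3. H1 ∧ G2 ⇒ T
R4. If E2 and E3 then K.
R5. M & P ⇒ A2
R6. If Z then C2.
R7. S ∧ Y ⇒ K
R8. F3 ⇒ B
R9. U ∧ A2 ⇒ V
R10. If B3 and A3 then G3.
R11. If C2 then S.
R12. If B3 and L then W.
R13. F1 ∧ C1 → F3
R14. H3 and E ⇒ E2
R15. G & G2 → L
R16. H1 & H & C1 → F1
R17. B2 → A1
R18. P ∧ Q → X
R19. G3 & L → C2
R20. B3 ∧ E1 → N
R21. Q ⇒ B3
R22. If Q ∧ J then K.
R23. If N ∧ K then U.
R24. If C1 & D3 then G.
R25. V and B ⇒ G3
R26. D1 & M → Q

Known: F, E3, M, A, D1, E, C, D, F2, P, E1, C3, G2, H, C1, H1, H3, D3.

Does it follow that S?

A2  (by R5: M, P)
E2  (by R14: H3, E)
F1  (by R16: H1, H, C1)
G  (by R24: C1, D3)
Q  (by R26: D1, M)
K  (by R4: E2, E3)
F3  (by R13: F1, C1)
L  (by R15: G, G2)
B3  (by R21: Q)
B  (by R8: F3)
N  (by R20: B3, E1)
U  (by R23: N, K)
V  (by R9: U, A2)
G3  (by R25: V, B)
C2  (by R19: G3, L)
S  (by R11: C2)

Yes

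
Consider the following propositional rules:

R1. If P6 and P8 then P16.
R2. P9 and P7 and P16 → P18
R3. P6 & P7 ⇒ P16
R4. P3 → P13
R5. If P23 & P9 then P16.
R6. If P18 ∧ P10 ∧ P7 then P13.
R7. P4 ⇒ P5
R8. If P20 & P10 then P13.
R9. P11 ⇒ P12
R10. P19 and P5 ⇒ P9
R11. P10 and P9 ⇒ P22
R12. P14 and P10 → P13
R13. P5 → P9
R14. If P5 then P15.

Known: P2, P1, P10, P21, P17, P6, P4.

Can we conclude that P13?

Forward chaining from the given facts derives: P5, P9, P15, P22.
Rules concluding P13: R4 needs P3; R6 needs P18; R8 needs P20; R12 needs P14 — none of these are established.

No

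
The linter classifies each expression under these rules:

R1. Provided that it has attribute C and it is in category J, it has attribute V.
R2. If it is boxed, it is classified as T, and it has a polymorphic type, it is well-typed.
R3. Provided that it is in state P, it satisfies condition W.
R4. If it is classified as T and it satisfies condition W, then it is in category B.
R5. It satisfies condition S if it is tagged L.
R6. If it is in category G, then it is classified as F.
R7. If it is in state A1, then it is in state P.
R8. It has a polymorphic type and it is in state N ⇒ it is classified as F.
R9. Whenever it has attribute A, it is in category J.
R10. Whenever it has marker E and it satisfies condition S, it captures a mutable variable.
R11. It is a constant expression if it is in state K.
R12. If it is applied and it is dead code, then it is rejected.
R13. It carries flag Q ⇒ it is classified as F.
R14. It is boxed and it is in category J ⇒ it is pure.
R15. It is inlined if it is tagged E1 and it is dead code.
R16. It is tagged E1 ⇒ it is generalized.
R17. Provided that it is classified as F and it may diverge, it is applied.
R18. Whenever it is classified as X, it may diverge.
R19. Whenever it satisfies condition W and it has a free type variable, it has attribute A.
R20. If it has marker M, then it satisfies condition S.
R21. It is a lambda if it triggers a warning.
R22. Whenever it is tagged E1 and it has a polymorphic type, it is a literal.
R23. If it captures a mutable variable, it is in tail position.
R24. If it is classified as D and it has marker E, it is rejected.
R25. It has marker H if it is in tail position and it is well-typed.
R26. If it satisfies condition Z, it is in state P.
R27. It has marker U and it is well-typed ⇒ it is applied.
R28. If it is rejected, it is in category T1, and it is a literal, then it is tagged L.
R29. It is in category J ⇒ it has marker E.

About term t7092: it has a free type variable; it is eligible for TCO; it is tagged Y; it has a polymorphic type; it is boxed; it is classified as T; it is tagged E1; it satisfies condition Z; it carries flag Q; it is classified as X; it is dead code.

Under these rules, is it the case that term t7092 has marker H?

No

Forward chaining from the given facts derives: is well-typed, is classified as F, is inlined, is generalized, may diverge, is a literal, is in state P, satisfies condition W, is in category B, is applied, has attribute A, is in category J, is rejected, is pure, has marker E.
The only rule concluding "it has marker H" is R25, which needs "it is in tail position"; that is never established.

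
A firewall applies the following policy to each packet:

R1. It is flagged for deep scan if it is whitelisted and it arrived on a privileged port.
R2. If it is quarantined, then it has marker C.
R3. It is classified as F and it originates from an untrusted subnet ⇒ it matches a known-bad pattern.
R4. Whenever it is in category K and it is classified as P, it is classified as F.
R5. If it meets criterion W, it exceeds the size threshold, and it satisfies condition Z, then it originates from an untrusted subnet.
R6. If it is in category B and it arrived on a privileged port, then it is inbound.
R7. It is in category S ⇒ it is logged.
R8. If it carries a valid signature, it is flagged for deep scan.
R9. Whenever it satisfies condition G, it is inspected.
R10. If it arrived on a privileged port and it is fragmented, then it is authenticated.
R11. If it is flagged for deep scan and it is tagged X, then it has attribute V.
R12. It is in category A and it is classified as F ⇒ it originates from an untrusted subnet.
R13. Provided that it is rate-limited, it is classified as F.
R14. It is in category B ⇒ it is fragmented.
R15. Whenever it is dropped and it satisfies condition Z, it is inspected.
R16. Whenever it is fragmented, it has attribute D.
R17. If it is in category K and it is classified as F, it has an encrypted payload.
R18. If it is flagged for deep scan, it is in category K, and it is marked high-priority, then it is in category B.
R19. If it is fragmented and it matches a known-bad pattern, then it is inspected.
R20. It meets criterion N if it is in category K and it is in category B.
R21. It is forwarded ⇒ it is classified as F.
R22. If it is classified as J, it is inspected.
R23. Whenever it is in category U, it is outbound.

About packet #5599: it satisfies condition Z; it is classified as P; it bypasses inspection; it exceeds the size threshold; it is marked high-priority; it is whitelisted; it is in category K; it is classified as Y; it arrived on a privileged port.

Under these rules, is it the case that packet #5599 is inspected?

No

Forward chaining from the given facts derives: is flagged for deep scan, is classified as F, has an encrypted payload, is in category B, meets criterion N, is inbound, is fragmented, has attribute D, is authenticated.
Rules concluding "it is inspected": R9 needs "it satisfies condition G"; R15 needs "it is dropped"; R19 needs "it matches a known-bad pattern"; R22 needs "it is classified as J" — none of these are established.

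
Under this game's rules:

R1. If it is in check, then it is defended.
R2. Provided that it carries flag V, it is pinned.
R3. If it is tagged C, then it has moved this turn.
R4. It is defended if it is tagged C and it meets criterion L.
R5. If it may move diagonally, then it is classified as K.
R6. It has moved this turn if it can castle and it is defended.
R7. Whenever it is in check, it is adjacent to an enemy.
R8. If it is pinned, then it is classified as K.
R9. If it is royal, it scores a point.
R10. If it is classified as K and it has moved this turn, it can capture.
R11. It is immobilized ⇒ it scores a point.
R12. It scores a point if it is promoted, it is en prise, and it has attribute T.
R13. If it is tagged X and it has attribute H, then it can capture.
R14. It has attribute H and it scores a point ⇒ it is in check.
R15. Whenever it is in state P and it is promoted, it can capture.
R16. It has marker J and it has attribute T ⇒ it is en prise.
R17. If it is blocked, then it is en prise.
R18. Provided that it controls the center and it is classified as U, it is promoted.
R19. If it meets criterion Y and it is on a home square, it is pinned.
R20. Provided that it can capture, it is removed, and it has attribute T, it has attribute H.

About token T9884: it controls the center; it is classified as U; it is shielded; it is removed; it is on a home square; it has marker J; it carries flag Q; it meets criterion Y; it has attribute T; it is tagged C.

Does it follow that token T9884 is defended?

By R3 (it is tagged C): it has moved this turn.
By R16 (it has marker J, it has attribute T): it is en prise.
By R18 (it controls the center, it is classified as U): it is promoted.
By R19 (it meets criterion Y, it is on a home square): it is pinned.
By R8 (it is pinned): it is classified as K.
By R10 (it is classified as K, it has moved this turn): it can capture.
By R12 (it is promoted, it is en prise, it has attribute T): it scores a point.
By R20 (it can capture, it is removed, it has attribute T): it has attribute H.
By R14 (it has attribute H, it scores a point): it is in check.
By R1 (it is in check): it is defended.

Yes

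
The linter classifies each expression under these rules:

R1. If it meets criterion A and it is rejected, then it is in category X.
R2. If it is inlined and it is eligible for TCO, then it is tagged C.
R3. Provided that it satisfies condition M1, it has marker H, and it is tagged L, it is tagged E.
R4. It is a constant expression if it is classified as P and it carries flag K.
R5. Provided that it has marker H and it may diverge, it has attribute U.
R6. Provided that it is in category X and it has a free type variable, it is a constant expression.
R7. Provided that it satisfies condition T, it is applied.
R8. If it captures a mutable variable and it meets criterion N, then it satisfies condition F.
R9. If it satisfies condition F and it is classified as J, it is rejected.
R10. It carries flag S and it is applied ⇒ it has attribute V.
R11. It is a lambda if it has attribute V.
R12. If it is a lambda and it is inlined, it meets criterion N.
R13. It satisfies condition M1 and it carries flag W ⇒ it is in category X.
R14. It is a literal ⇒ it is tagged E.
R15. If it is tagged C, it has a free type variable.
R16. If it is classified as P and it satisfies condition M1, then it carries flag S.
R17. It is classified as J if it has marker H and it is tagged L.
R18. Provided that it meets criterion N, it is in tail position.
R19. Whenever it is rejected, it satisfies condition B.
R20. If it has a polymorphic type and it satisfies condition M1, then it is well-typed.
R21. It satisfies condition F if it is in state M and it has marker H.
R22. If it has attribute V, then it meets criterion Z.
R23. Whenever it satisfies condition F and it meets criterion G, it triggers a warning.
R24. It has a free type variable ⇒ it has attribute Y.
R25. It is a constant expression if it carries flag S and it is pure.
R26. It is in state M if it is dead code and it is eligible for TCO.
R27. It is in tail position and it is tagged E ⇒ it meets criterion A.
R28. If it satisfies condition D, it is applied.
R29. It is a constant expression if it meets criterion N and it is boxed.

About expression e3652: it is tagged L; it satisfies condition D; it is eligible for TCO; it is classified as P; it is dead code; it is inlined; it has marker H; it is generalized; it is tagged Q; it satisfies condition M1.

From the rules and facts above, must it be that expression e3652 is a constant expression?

By R2 (it is inlined, it is eligible for TCO): it is tagged C.
By R3 (it satisfies condition M1, it has marker H, it is tagged L): it is tagged E.
By R15 (it is tagged C): it has a free type variable.
By R16 (it is classified as P, it satisfies condition M1): it carries flag S.
By R17 (it has marker H, it is tagged L): it is classified as J.
By R26 (it is dead code, it is eligible for TCO): it is in state M.
By R28 (it satisfies condition D): it is applied.
By R10 (it carries flag S, it is applied): it has attribute V.
By R11 (it has attribute V): it is a lambda.
By R12 (it is a lambda, it is inlined): it meets criterion N.
By R18 (it meets criterion N): it is in tail position.
By R21 (it is in state M, it has marker H): it satisfies condition F.
By R27 (it is in tail position, it is tagged E): it meets criterion A.
By R9 (it satisfies condition F, it is classified as J): it is rejected.
By R1 (it meets criterion A, it is rejected): it is in category X.
By R6 (it is in category X, it has a free type variable): it is a constant expression.

Yes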